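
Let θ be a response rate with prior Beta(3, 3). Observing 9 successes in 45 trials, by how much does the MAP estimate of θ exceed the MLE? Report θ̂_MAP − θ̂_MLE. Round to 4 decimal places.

MAP − MLE = 0.0245

Posterior is Beta(12, 39); MAP = (12−1)/(51−2) = 11/49 ≈ 0.22449.
MLE ignores the prior: θ̂_MLE = k/n = 9/45 ≈ 0.20000.
Difference = 11/49 − 9/45 = 6/245 ≈ 0.0245.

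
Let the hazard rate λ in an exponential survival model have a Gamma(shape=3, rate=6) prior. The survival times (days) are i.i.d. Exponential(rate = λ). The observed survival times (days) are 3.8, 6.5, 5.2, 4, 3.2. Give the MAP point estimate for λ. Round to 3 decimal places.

The Exponential(rate=λ) likelihood is ∝ λ^n e^(−λΣtᵢ). Here n = 5 and Σtᵢ = 3.8 + 6.5 + 5.2 + 4 + 3.2 = 22.7.
Posterior ∝ λ^2e^(−6λ) · λ^5e^(−22.7λ) = λ^7e^(−28.7λ), i.e. Gamma(8, 28.7).
Mode = (a−1)/b = 7/28.7 ≈ 0.244.

λ̂_MAP = 0.244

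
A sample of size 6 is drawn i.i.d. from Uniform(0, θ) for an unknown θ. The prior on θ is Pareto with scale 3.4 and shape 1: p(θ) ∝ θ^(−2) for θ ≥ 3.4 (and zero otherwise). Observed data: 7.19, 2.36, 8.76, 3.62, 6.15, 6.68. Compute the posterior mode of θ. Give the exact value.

θ̂_MAP = 8.76

The Uniform(0, θ) likelihood is θ^(−n) for θ ≥ max(xᵢ), zero otherwise. Here max(xᵢ) = 8.76.
Posterior ∝ θ^(−2) · θ^(−6) = θ^(−8) on θ ≥ max(3.4, 8.76) = 8.76.
This density is strictly decreasing in θ, so the posterior mode lies at the lower boundary of the support.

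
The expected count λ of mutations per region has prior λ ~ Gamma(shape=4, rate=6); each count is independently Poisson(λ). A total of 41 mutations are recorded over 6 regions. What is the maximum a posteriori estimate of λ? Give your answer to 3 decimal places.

Σxᵢ = 41, n = 6.
Posterior ∝ λ^3e^(−6λ) · λ^41e^(−6λ) = λ^44e^(−12λ), i.e. Gamma(shape=45, rate=12).
The mode of a Gamma(a, b) with a ≥ 1 (shape–rate) is (a−1)/b = 44/12 ≈ 3.667.

λ̂_MAP = 3.667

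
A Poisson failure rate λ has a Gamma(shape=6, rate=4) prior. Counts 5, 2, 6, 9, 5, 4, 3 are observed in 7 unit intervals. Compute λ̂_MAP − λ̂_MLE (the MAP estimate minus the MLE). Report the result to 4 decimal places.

MAP − MLE = -1.3117

Σxᵢ = 34. Posterior is Gamma(40, 11); MAP = (40−1)/11 = 39/11 ≈ 3.54545.
MLE = x̄ = 34/7 ≈ 4.85714.
Difference = 39/11 − 34/7 = -101/77 ≈ -1.3117.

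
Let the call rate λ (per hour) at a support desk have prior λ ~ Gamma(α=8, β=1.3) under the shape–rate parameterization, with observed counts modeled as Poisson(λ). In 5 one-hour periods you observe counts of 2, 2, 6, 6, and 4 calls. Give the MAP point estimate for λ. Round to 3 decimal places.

λ̂_MAP = 4.286

Σxᵢ = 2+2+6+6+4 = 20, with n = 5.
Posterior ∝ λ^7e^(−1.3λ) · λ^20e^(−5λ) = λ^27e^(−6.3λ), i.e. Gamma(shape=28, rate=6.3).
The mode of a Gamma(a, b) with a ≥ 1 (shape–rate) is (a−1)/b = 27/6.3 ≈ 4.286.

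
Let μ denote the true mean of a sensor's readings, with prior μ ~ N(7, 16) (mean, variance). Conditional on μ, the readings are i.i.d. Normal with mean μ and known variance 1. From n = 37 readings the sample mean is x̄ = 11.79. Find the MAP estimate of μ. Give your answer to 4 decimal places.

μ̂_MAP = 11.7819

n = 37, x̄ = 11.79.
For a Normal prior and Normal likelihood with known variance, the posterior is Normal; its mode equals its mean, the precision-weighted average.
Prior precision 1/σ₀² = 1/16 = 0.0625; data precision n/σ² = 37/1 = 37.
μ̂ = (0.0625·7 + 37·11.79) / (0.0625 + 37) = 436.6675/37.0625 = 174667/14825 ≈ 11.7819.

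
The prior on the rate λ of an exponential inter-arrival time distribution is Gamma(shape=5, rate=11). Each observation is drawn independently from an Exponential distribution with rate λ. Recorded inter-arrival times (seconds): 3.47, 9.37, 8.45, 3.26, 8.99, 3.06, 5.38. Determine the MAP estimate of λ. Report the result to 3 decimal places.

λ̂_MAP = 0.208

The Exponential(rate=λ) likelihood is ∝ λ^n e^(−λΣtᵢ). Here n = 7 and Σtᵢ = 3.47 + 9.37 + 8.45 + 3.26 + 8.99 + 3.06 + 5.38 = 41.98.
Posterior ∝ λ^4e^(−11λ) · λ^7e^(−41.98λ) = λ^11e^(−52.98λ), i.e. Gamma(12, 52.98).
Mode = (a−1)/b = 11/52.98 ≈ 0.208.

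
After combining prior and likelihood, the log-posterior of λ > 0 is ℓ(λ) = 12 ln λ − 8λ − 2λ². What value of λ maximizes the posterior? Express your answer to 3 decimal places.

ℓ'(λ) = 12/λ − 8 − 4λ. Setting this to zero and multiplying by λ: 4λ² + 8λ − 12 = 0.
λ = (−8 + √(8² + 4·4·12)) / (2·4) = (−8 + √256) / 8 = (−8 + 16)/8 = 1.
ℓ''(λ) = −12/λ² − 4 < 0, confirming a maximum.

λ̂_MAP = 1.000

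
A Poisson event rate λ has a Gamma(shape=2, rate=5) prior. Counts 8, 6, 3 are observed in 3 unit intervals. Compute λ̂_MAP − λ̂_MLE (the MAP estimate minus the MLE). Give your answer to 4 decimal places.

MAP − MLE = -3.4167

Σxᵢ = 17. Posterior is Gamma(19, 8); MAP = (19−1)/8 = 18/8 ≈ 2.25000.
MLE = x̄ = 17/3 ≈ 5.66667.
Difference = 18/8 − 17/3 = -41/12 ≈ -3.4167.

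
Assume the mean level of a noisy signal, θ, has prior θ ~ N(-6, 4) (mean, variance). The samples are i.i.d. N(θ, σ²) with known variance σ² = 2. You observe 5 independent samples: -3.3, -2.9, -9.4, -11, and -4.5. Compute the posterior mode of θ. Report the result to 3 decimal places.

θ̂_MAP = -6.200

n = 5; x̄ = ((-3.3) + (-2.9) + (-9.4) + (-11) + (-4.5))/5 = -31.1/5 = -6.22.
For a Normal prior and Normal likelihood with known variance, the posterior is Normal; its mode equals its mean, the precision-weighted average.
Prior precision 1/σ₀² = 1/4 = 0.25; data precision n/σ² = 5/2 = 2.5.
θ̂ = (0.25·(-6) + 2.5·(-6.22)) / (0.25 + 2.5) = (-17.05)/2.75 = -6.200.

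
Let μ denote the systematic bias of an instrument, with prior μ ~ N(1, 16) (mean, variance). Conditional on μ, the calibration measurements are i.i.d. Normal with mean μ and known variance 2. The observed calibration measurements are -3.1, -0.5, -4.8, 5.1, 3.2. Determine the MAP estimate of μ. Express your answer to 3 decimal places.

μ̂_MAP = 0.005

n = 5; x̄ = ((-3.1) + (-0.5) + (-4.8) + 5.1 + 3.2)/5 = -0.1/5 = -0.02.
For a Normal prior and Normal likelihood with known variance, the posterior is Normal; its mode equals its mean, the precision-weighted average.
Prior precision 1/σ₀² = 1/16 = 0.0625; data precision n/σ² = 5/2 = 2.5.
μ̂ = (0.0625·1 + 2.5·(-0.02)) / (0.0625 + 2.5) = 0.0125/2.5625 = 1/205 ≈ 0.005.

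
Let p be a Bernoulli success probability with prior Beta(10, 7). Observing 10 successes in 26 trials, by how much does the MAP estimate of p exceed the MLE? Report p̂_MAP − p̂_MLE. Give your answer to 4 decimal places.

Posterior is Beta(20, 23); MAP = (20−1)/(43−2) = 19/41 ≈ 0.46341.
MLE ignores the prior: p̂_MLE = k/n = 10/26 ≈ 0.38462.
Difference = 19/41 − 10/26 = 42/533 ≈ 0.0788.

MAP − MLE = 0.0788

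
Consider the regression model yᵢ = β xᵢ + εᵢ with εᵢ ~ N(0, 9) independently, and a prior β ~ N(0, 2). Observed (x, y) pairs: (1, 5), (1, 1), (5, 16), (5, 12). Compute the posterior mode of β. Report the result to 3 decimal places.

β̂_MAP = 2.584

log p(β | y) = −Σ(yᵢ − βxᵢ)²/(2·9) − β²/(2·2) + const.
Setting the derivative to zero: Σxᵢ(yᵢ − βxᵢ)/9 − β/2 = 0, so β = Σxᵢyᵢ / (Σxᵢ² + σ²/τ²).
Σxᵢyᵢ = 1·5 + 1·1 + 5·16 + 5·12 = 146; Σxᵢ² = 52; σ²/τ² = 4.5.
β̂_MAP = 146 / (52 + 4.5) = 146/56.5 ≈ 2.584.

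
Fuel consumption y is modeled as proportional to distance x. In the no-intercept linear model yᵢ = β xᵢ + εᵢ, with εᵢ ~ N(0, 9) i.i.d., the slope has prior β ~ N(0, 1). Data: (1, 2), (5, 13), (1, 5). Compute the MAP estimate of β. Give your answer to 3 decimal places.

log p(β | y) = −Σ(yᵢ − βxᵢ)²/(2·9) − β²/(2·1) + const.
Setting the derivative to zero: Σxᵢ(yᵢ − βxᵢ)/9 − β/1 = 0, so β = Σxᵢyᵢ / (Σxᵢ² + σ²/τ²).
Σxᵢyᵢ = 1·2 + 5·13 + 1·5 = 72; Σxᵢ² = 27; σ²/τ² = 9.
β̂_MAP = 72 / (27 + 9) = 72/36 ≈ 2.000.

β̂_MAP = 2.000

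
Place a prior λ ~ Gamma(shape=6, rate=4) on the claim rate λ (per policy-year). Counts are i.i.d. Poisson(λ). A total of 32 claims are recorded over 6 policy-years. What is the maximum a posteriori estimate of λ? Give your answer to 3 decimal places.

λ̂_MAP = 3.700

Σxᵢ = 32, n = 6.
Posterior ∝ λ^5e^(−4λ) · λ^32e^(−6λ) = λ^37e^(−10λ), i.e. Gamma(shape=38, rate=10).
The mode of a Gamma(a, b) with a ≥ 1 (shape–rate) is (a−1)/b = 37/10 ≈ 3.700.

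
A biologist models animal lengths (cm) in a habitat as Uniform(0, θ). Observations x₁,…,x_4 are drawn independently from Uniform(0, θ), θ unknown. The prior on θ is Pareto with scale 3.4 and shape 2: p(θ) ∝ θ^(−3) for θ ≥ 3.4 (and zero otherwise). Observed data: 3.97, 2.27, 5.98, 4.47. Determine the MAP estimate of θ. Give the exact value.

θ̂_MAP = 5.98

The Uniform(0, θ) likelihood is θ^(−n) for θ ≥ max(xᵢ), zero otherwise. Here max(xᵢ) = 5.98.
Posterior ∝ θ^(−3) · θ^(−4) = θ^(−7) on θ ≥ max(3.4, 5.98) = 5.98.
This density is strictly decreasing in θ, so the posterior mode lies at the lower boundary of the support.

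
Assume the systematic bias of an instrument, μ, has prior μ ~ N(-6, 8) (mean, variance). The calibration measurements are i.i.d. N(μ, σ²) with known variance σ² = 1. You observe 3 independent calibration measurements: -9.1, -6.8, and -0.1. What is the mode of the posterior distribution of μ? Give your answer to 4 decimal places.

μ̂_MAP = -5.3600

n = 3; x̄ = ((-9.1) + (-6.8) + (-0.1))/3 = -16/3 = -16/3 ≈ -5.3333.
For a Normal prior and Normal likelihood with known variance, the posterior is Normal; its mode equals its mean, the precision-weighted average.
Prior precision 1/σ₀² = 1/8 = 0.125; data precision n/σ² = 3/1 = 3.
μ̂ = (0.125·(-6) + 3·(-16/3)) / (0.125 + 3) = (-16.75)/3.125 = -5.3600.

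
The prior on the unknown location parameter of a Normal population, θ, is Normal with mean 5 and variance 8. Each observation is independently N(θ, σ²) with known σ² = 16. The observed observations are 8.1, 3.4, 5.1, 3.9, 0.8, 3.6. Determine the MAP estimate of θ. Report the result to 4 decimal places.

n = 6; x̄ = (8.1 + 3.4 + 5.1 + 3.9 + 0.8 + 3.6)/6 = 24.9/6 = 4.15.
For a Normal prior and Normal likelihood with known variance, the posterior is Normal; its mode equals its mean, the precision-weighted average.
Prior precision 1/σ₀² = 1/8 = 0.125; data precision n/σ² = 6/16 = 0.375.
θ̂ = (0.125·5 + 0.375·4.15) / (0.125 + 0.375) = 2.18125/0.5 = 4.3625.

θ̂_MAP = 4.3625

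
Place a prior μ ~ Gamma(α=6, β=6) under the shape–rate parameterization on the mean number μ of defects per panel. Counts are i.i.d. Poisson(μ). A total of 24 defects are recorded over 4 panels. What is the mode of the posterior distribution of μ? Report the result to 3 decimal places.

Σxᵢ = 24, n = 4.
Posterior ∝ μ^5e^(−6μ) · μ^24e^(−4μ) = μ^29e^(−10μ), i.e. Gamma(shape=30, rate=10).
The mode of a Gamma(a, b) with a ≥ 1 (shape–rate) is (a−1)/b = 29/10 ≈ 2.900.

μ̂_MAP = 2.900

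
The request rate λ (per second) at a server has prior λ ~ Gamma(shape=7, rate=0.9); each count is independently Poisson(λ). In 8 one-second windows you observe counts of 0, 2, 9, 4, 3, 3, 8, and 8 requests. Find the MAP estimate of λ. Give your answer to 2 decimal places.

λ̂_MAP = 4.83

Σxᵢ = 0+2+9+4+3+3+8+8 = 37, with n = 8.
Posterior ∝ λ^6e^(−0.9λ) · λ^37e^(−8λ) = λ^43e^(−8.9λ), i.e. Gamma(shape=44, rate=8.9).
The mode of a Gamma(a, b) with a ≥ 1 (shape–rate) is (a−1)/b = 43/8.9 ≈ 4.83.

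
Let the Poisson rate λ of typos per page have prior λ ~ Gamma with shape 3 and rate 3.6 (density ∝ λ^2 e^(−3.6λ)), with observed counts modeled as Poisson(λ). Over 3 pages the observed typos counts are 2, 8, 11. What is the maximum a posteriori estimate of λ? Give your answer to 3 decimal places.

Σxᵢ = 2+8+11 = 21, with n = 3.
Posterior ∝ λ^2e^(−3.6λ) · λ^21e^(−3λ) = λ^23e^(−6.6λ), i.e. Gamma(shape=24, rate=6.6).
The mode of a Gamma(a, b) with a ≥ 1 (shape–rate) is (a−1)/b = 23/6.6 ≈ 3.485.

λ̂_MAP = 3.485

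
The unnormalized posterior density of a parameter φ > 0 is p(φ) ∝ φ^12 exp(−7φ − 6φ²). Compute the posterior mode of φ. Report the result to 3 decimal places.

φ̂_MAP = 0.750

ℓ'(φ) = 12/φ − 7 − 12φ. Setting this to zero and multiplying by φ: 12φ² + 7φ − 12 = 0.
φ = (−7 + √(7² + 4·12·12)) / (2·12) = (−7 + √625) / 24 = (−7 + 25)/24 = 3/4.
ℓ''(φ) = −12/φ² − 12 < 0, confirming a maximum.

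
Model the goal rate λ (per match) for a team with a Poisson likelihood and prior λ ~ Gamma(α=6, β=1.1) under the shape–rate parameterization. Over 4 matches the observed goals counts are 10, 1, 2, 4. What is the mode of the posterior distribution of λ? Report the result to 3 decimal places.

Σxᵢ = 10+1+2+4 = 17, with n = 4.
Posterior ∝ λ^5e^(−1.1λ) · λ^17e^(−4λ) = λ^22e^(−5.1λ), i.e. Gamma(shape=23, rate=5.1).
The mode of a Gamma(a, b) with a ≥ 1 (shape–rate) is (a−1)/b = 22/5.1 ≈ 4.314.

λ̂_MAP = 4.314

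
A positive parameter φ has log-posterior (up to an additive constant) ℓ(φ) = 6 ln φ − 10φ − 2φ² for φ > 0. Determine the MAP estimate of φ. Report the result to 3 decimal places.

ℓ'(φ) = 6/φ − 10 − 4φ. Setting this to zero and multiplying by φ: 4φ² + 10φ − 6 = 0.
φ = (−10 + √(10² + 4·4·6)) / (2·4) = (−10 + √196) / 8 = (−10 + 14)/8 = 1/2.
ℓ''(φ) = −6/φ² − 4 < 0, confirming a maximum.

φ̂_MAP = 0.500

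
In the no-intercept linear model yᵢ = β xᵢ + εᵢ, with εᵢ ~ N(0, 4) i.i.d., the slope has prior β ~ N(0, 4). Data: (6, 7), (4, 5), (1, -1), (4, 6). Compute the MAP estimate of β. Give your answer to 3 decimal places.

log p(β | y) = −Σ(yᵢ − βxᵢ)²/(2·4) − β²/(2·4) + const.
Setting the derivative to zero: Σxᵢ(yᵢ − βxᵢ)/4 − β/4 = 0, so β = Σxᵢyᵢ / (Σxᵢ² + σ²/τ²).
Σxᵢyᵢ = 6·7 + 4·5 + 1·(-1) + 4·6 = 85; Σxᵢ² = 69; σ²/τ² = 1.
β̂_MAP = 85 / (69 + 1) = 85/70 ≈ 1.214.

β̂_MAP = 1.214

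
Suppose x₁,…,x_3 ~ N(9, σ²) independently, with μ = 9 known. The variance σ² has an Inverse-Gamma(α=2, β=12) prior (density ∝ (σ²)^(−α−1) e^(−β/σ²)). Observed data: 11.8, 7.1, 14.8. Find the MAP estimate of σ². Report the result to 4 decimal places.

Sum of squared deviations about the known mean: SS = (11.8−9)² + (7.1−9)² + (14.8−9)² = 45.09.
The Normal likelihood contributes (σ²)^(−n/2) exp(−SS/(2σ²)), so the posterior is Inverse-Gamma(α + n/2, β + SS/2) = Inverse-Gamma(3.5, 34.545).
The mode of Inverse-Gamma(a, b) is b/(a+1) = 34.545/4.5 ≈ 7.6767.

σ̂²_MAP = 7.6767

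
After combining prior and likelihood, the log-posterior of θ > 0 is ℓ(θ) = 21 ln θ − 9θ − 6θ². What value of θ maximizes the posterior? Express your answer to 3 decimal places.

θ̂_MAP = 1.000

ℓ'(θ) = 21/θ − 9 − 12θ. Setting this to zero and multiplying by θ: 12θ² + 9θ − 21 = 0.
θ = (−9 + √(9² + 4·12·21)) / (2·12) = (−9 + √1089) / 24 = (−9 + 33)/24 = 1.
ℓ''(θ) = −21/θ² − 12 < 0, confirming a maximum.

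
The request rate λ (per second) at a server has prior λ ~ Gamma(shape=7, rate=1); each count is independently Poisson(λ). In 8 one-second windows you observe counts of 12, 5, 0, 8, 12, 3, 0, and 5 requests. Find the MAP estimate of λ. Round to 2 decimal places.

Σxᵢ = 12+5+0+8+12+3+0+5 = 45, with n = 8.
Posterior ∝ λ^6e^(−1λ) · λ^45e^(−8λ) = λ^51e^(−9λ), i.e. Gamma(shape=52, rate=9).
The mode of a Gamma(a, b) with a ≥ 1 (shape–rate) is (a−1)/b = 51/9 ≈ 5.67.

λ̂_MAP = 5.67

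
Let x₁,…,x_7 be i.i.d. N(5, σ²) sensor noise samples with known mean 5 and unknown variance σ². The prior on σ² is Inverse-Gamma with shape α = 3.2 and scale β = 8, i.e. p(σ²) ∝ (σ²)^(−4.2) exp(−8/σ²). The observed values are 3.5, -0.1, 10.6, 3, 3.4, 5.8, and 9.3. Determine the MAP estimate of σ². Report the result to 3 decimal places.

Sum of squared deviations about the known mean: SS = (3.5−5)² + (-0.1−5)² + (10.6−5)² + (3−5)² + (3.4−5)² + (5.8−5)² + (9.3−5)² = 85.31.
The Normal likelihood contributes (σ²)^(−n/2) exp(−SS/(2σ²)), so the posterior is Inverse-Gamma(α + n/2, β + SS/2) = Inverse-Gamma(6.7, 50.655).
The mode of Inverse-Gamma(a, b) is b/(a+1) = 50.655/7.7 ≈ 6.579.

σ̂²_MAP = 6.579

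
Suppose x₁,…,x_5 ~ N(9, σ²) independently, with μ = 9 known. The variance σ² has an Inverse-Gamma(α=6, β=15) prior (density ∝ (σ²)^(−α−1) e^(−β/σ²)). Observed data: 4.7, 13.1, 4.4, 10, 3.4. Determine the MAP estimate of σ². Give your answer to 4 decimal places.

σ̂²_MAP = 6.2537

Sum of squared deviations about the known mean: SS = (4.7−9)² + (13.1−9)² + (4.4−9)² + (10−9)² + (3.4−9)² = 88.82.
The Normal likelihood contributes (σ²)^(−n/2) exp(−SS/(2σ²)), so the posterior is Inverse-Gamma(α + n/2, β + SS/2) = Inverse-Gamma(8.5, 59.41).
The mode of Inverse-Gamma(a, b) is b/(a+1) = 59.41/9.5 ≈ 6.2537.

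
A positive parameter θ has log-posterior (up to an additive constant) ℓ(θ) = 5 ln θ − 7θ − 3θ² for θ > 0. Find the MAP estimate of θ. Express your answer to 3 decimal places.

θ̂_MAP = 0.500

ℓ'(θ) = 5/θ − 7 − 6θ. Setting this to zero and multiplying by θ: 6θ² + 7θ − 5 = 0.
θ = (−7 + √(7² + 4·6·5)) / (2·6) = (−7 + √169) / 12 = (−7 + 13)/12 = 1/2.
ℓ''(θ) = −5/θ² − 6 < 0, confirming a maximum.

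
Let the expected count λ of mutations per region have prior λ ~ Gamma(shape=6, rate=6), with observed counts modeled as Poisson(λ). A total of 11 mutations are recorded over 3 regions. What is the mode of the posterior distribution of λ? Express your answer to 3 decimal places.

Σxᵢ = 11, n = 3.
Posterior ∝ λ^5e^(−6λ) · λ^11e^(−3λ) = λ^16e^(−9λ), i.e. Gamma(shape=17, rate=9).
The mode of a Gamma(a, b) with a ≥ 1 (shape–rate) is (a−1)/b = 16/9 ≈ 1.778.

λ̂_MAP = 1.778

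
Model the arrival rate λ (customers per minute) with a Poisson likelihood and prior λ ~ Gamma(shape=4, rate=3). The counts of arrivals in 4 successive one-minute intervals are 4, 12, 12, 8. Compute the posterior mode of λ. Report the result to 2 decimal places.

Σxᵢ = 4+12+12+8 = 36, with n = 4.
Posterior ∝ λ^3e^(−3λ) · λ^36e^(−4λ) = λ^39e^(−7λ), i.e. Gamma(shape=40, rate=7).
The mode of a Gamma(a, b) with a ≥ 1 (shape–rate) is (a−1)/b = 39/7 ≈ 5.57.

λ̂_MAP = 5.57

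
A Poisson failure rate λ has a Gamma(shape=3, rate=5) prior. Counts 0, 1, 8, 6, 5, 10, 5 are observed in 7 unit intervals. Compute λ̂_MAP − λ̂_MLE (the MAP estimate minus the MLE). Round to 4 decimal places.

Σxᵢ = 35. Posterior is Gamma(38, 12); MAP = (38−1)/12 = 37/12 ≈ 3.08333.
MLE = x̄ = 35/7 ≈ 5.00000.
Difference = 37/12 − 35/7 = -23/12 ≈ -1.9167.

MAP − MLE = -1.9167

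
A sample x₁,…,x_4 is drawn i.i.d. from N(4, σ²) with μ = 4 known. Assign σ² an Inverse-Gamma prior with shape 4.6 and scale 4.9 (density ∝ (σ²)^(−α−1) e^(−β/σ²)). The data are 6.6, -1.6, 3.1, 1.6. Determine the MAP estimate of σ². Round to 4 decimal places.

Sum of squared deviations about the known mean: SS = (6.6−4)² + (-1.6−4)² + (3.1−4)² + (1.6−4)² = 44.69.
The Normal likelihood contributes (σ²)^(−n/2) exp(−SS/(2σ²)), so the posterior is Inverse-Gamma(α + n/2, β + SS/2) = Inverse-Gamma(6.6, 27.245).
The mode of Inverse-Gamma(a, b) is b/(a+1) = 27.245/7.6 ≈ 3.5849.

σ̂²_MAP = 3.5849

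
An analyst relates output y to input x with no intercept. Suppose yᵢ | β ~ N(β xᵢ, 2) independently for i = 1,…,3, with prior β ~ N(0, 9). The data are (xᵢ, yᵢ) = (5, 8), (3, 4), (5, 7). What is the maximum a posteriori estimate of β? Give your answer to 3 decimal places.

log p(β | y) = −Σ(yᵢ − βxᵢ)²/(2·2) − β²/(2·9) + const.
Setting the derivative to zero: Σxᵢ(yᵢ − βxᵢ)/2 − β/9 = 0, so β = Σxᵢyᵢ / (Σxᵢ² + σ²/τ²).
Σxᵢyᵢ = 5·8 + 3·4 + 5·7 = 87; Σxᵢ² = 59; σ²/τ² = 2/9.
β̂_MAP = 87 / (59 + 2/9) = 87/(533/9) = 783/533 ≈ 1.469.

β̂_MAP = 1.469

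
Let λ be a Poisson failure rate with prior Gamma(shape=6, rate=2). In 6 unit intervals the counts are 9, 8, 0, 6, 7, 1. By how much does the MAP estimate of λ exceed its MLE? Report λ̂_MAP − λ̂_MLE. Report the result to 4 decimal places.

Σxᵢ = 31. Posterior is Gamma(37, 8); MAP = (37−1)/8 = 36/8 ≈ 4.50000.
MLE = x̄ = 31/6 ≈ 5.16667.
Difference = 36/8 − 31/6 = -2/3 ≈ -0.6667.

MAP − MLE = -0.6667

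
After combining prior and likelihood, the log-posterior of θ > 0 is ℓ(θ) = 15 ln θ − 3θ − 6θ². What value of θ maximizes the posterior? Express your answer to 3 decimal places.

θ̂_MAP = 1.000

ℓ'(θ) = 15/θ − 3 − 12θ. Setting this to zero and multiplying by θ: 12θ² + 3θ − 15 = 0.
θ = (−3 + √(3² + 4·12·15)) / (2·12) = (−3 + √729) / 24 = (−3 + 27)/24 = 1.
ℓ''(θ) = −15/θ² − 12 < 0, confirming a maximum.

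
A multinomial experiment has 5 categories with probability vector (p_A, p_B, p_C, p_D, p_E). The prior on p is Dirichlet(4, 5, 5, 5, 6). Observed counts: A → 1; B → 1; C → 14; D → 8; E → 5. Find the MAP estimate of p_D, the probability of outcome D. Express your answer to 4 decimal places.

The posterior is Dirichlet(αᵢ + nᵢ) = Dirichlet(5, 6, 19, 13, 11).
For a Dirichlet(a₁,…,a_K) with all aᵢ > 1, the mode has j-th component (aⱼ − 1)/(Σaᵢ − K).
Here Σaᵢ = 54 and K = 5, so p_D = (13 − 1)/(54 − 5) = 12/49 ≈ 0.2449.

MAP estimate of p_D = 0.2449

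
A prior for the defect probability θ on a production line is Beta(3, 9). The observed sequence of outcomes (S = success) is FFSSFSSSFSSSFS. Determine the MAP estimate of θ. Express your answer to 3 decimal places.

θ̂_MAP = 0.458

Prior: Beta(3, 9).
Data: 9 successes in 14 trials (from the sequence). The binomial likelihood contributes θ^9(1−θ)^5, so the posterior is Beta(3+9, 9+5) = Beta(12, 14).
For Beta(a, b) with a, b > 1 the mode is (a−1)/(a+b−2) = 11/24 ≈ 0.458.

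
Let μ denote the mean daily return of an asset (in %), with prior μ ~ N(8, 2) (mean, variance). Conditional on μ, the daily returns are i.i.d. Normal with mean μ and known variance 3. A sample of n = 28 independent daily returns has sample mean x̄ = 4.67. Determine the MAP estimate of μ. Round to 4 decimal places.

n = 28, x̄ = 4.67.
For a Normal prior and Normal likelihood with known variance, the posterior is Normal; its mode equals its mean, the precision-weighted average.
Prior precision 1/σ₀² = 1/2 = 0.5; data precision n/σ² = 28/3.
μ̂ = (0.5·8 + (28/3)·4.67) / (0.5 + 28/3) = (3569/75)/(59/6) = 7138/1475 ≈ 4.8393.

μ̂_MAP = 4.8393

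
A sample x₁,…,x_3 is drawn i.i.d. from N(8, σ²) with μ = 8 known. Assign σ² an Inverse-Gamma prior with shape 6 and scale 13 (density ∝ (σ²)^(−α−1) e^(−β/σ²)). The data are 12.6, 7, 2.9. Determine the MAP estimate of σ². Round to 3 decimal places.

σ̂²_MAP = 4.363

Sum of squared deviations about the known mean: SS = (12.6−8)² + (7−8)² + (2.9−8)² = 48.17.
The Normal likelihood contributes (σ²)^(−n/2) exp(−SS/(2σ²)), so the posterior is Inverse-Gamma(α + n/2, β + SS/2) = Inverse-Gamma(7.5, 37.085).
The mode of Inverse-Gamma(a, b) is b/(a+1) = 37.085/8.5 ≈ 4.363.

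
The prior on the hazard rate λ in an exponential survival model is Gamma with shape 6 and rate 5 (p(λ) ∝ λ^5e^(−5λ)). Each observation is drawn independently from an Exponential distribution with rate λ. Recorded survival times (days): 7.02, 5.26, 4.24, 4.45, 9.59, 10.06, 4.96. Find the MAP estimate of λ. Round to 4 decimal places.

λ̂_MAP = 0.2372

The Exponential(rate=λ) likelihood is ∝ λ^n e^(−λΣtᵢ). Here n = 7 and Σtᵢ = 7.02 + 5.26 + 4.24 + 4.45 + 9.59 + 10.06 + 4.96 = 45.58.
Posterior ∝ λ^5e^(−5λ) · λ^7e^(−45.58λ) = λ^12e^(−50.58λ), i.e. Gamma(13, 50.58).
Mode = (a−1)/b = 12/50.58 ≈ 0.2372.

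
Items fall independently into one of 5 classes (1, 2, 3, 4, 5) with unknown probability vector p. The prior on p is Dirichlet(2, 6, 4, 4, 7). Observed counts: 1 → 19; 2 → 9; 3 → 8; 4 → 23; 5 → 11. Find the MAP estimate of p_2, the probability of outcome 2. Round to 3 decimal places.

The posterior is Dirichlet(αᵢ + nᵢ) = Dirichlet(21, 15, 12, 27, 18).
For a Dirichlet(a₁,…,a_K) with all aᵢ > 1, the mode has j-th component (aⱼ − 1)/(Σaᵢ − K).
Here Σaᵢ = 93 and K = 5, so p_2 = (15 − 1)/(93 − 5) = 14/88 ≈ 0.159.

MAP estimate: 0.159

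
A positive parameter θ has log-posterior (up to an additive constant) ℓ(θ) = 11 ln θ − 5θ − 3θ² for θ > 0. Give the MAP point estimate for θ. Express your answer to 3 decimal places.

θ̂_MAP = 1.000

ℓ'(θ) = 11/θ − 5 − 6θ. Setting this to zero and multiplying by θ: 6θ² + 5θ − 11 = 0.
θ = (−5 + √(5² + 4·6·11)) / (2·6) = (−5 + √289) / 12 = (−5 + 17)/12 = 1.
ℓ''(θ) = −11/θ² − 6 < 0, confirming a maximum.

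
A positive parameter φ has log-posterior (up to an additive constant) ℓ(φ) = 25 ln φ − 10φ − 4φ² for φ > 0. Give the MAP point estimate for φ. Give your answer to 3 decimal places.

ℓ'(φ) = 25/φ − 10 − 8φ. Setting this to zero and multiplying by φ: 8φ² + 10φ − 25 = 0.
φ = (−10 + √(10² + 4·8·25)) / (2·8) = (−10 + √900) / 16 = (−10 + 30)/16 = 5/4.
ℓ''(φ) = −25/φ² − 8 < 0, confirming a maximum.

φ̂_MAP = 1.250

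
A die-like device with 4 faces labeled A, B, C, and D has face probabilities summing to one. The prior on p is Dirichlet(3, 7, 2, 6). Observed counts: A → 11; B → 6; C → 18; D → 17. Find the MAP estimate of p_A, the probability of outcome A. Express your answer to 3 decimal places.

The posterior is Dirichlet(αᵢ + nᵢ) = Dirichlet(14, 13, 20, 23).
For a Dirichlet(a₁,…,a_K) with all aᵢ > 1, the mode has j-th component (aⱼ − 1)/(Σaᵢ − K).
Here Σaᵢ = 70 and K = 4, so p_A = (14 − 1)/(70 − 4) = 13/66 ≈ 0.197.

MAP estimate of p_A = 0.197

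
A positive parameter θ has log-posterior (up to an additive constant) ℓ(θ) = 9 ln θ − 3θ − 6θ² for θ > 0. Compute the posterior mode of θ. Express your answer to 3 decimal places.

θ̂_MAP = 0.750

ℓ'(θ) = 9/θ − 3 − 12θ. Setting this to zero and multiplying by θ: 12θ² + 3θ − 9 = 0.
θ = (−3 + √(3² + 4·12·9)) / (2·12) = (−3 + √441) / 24 = (−3 + 21)/24 = 3/4.
ℓ''(θ) = −9/θ² − 12 < 0, confirming a maximum.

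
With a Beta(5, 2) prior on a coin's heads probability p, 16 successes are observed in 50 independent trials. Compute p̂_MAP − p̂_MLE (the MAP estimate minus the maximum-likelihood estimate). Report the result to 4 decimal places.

MAP − MLE = 0.0436

Posterior is Beta(21, 36); MAP = (21−1)/(57−2) = 20/55 ≈ 0.36364.
MLE ignores the prior: p̂_MLE = k/n = 16/50 ≈ 0.32000.
Difference = 20/55 − 16/50 = 12/275 ≈ 0.0436.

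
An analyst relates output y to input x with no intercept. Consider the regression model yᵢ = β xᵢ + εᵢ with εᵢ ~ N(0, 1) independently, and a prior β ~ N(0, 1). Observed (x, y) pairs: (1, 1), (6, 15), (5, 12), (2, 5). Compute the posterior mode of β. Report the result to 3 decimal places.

β̂_MAP = 2.403

log p(β | y) = −Σ(yᵢ − βxᵢ)²/(2·1) − β²/(2·1) + const.
Setting the derivative to zero: Σxᵢ(yᵢ − βxᵢ)/1 − β/1 = 0, so β = Σxᵢyᵢ / (Σxᵢ² + σ²/τ²).
Σxᵢyᵢ = 1·1 + 6·15 + 5·12 + 2·5 = 161; Σxᵢ² = 66; σ²/τ² = 1.
β̂_MAP = 161 / (66 + 1) = 161/67 ≈ 2.403.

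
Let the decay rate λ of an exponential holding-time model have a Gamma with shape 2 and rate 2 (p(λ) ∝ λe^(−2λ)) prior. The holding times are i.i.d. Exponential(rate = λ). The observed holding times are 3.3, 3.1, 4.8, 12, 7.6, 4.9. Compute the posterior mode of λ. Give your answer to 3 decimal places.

λ̂_MAP = 0.186

The Exponential(rate=λ) likelihood is ∝ λ^n e^(−λΣtᵢ). Here n = 6 and Σtᵢ = 3.3 + 3.1 + 4.8 + 12 + 7.6 + 4.9 = 35.7.
Posterior ∝ λe^(−2λ) · λ^6e^(−35.7λ) = λ^7e^(−37.7λ), i.e. Gamma(8, 37.7).
Mode = (a−1)/b = 7/37.7 ≈ 0.186.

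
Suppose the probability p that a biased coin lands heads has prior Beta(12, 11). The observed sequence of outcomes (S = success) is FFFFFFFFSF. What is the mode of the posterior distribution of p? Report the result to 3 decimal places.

Prior: Beta(12, 11).
Data: 1 success in 10 trials (from the sequence). The binomial likelihood contributes p(1−p)^9, so the posterior is Beta(12+1, 11+9) = Beta(13, 20).
For Beta(a, b) with a, b > 1 the mode is (a−1)/(a+b−2) = 12/31 ≈ 0.387.

p̂_MAP = 0.387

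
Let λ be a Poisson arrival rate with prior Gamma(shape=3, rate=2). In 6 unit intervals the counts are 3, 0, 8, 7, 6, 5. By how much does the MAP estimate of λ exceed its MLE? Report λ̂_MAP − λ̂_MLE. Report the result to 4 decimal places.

Σxᵢ = 29. Posterior is Gamma(32, 8); MAP = (32−1)/8 = 31/8 ≈ 3.87500.
MLE = x̄ = 29/6 ≈ 4.83333.
Difference = 31/8 − 29/6 = -23/24 ≈ -0.9583.

MAP − MLE = -0.9583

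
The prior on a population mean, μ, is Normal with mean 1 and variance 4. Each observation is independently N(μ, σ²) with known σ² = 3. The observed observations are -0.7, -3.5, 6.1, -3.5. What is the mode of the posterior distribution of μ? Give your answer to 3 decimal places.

n = 4; x̄ = ((-0.7) + (-3.5) + 6.1 + (-3.5))/4 = -1.6/4 = -0.4.
For a Normal prior and Normal likelihood with known variance, the posterior is Normal; its mode equals its mean, the precision-weighted average.
Prior precision 1/σ₀² = 1/4 = 0.25; data precision n/σ² = 4/3.
μ̂ = (0.25·1 + (4/3)·(-0.4)) / (0.25 + 4/3) = (-17/60)/(19/12) = -17/95 ≈ -0.179.

μ̂_MAP = -0.179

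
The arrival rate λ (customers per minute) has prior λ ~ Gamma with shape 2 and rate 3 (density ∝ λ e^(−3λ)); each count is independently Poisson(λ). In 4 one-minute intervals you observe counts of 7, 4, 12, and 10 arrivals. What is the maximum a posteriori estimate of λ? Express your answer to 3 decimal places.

Σxᵢ = 7+4+12+10 = 33, with n = 4.
Posterior ∝ λe^(−3λ) · λ^33e^(−4λ) = λ^34e^(−7λ), i.e. Gamma(shape=35, rate=7).
The mode of a Gamma(a, b) with a ≥ 1 (shape–rate) is (a−1)/b = 34/7 ≈ 4.857.

λ̂_MAP = 4.857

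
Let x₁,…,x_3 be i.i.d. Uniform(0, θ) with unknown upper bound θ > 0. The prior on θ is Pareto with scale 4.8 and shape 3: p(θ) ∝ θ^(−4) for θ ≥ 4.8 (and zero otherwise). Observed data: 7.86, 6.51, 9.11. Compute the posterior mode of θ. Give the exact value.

θ̂_MAP = 9.11

The Uniform(0, θ) likelihood is θ^(−n) for θ ≥ max(xᵢ), zero otherwise. Here max(xᵢ) = 9.11.
Posterior ∝ θ^(−4) · θ^(−3) = θ^(−7) on θ ≥ max(4.8, 9.11) = 9.11.
This density is strictly decreasing in θ, so the posterior mode lies at the lower boundary of the support.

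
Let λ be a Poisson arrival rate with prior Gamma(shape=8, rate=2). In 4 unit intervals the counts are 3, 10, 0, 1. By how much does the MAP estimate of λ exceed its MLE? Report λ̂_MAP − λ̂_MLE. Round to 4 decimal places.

Σxᵢ = 14. Posterior is Gamma(22, 6); MAP = (22−1)/6 = 21/6 ≈ 3.50000.
MLE = x̄ = 14/4 ≈ 3.50000.
Difference = 21/6 − 14/4 = 0 ≈ 0.0000.

MAP − MLE = 0.0000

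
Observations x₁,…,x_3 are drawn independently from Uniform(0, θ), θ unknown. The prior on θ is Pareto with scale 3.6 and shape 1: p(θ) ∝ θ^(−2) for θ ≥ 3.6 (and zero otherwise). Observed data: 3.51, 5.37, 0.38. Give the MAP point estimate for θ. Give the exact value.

θ̂_MAP = 5.37

The Uniform(0, θ) likelihood is θ^(−n) for θ ≥ max(xᵢ), zero otherwise. Here max(xᵢ) = 5.37.
Posterior ∝ θ^(−2) · θ^(−3) = θ^(−5) on θ ≥ max(3.6, 5.37) = 5.37.
This density is strictly decreasing in θ, so the posterior mode lies at the lower boundary of the support.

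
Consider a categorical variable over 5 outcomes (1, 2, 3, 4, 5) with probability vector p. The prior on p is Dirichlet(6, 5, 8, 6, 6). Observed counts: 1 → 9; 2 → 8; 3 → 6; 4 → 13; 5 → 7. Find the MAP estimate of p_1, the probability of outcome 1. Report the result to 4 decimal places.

The posterior is Dirichlet(αᵢ + nᵢ) = Dirichlet(15, 13, 14, 19, 13).
For a Dirichlet(a₁,…,a_K) with all aᵢ > 1, the mode has j-th component (aⱼ − 1)/(Σaᵢ − K).
Here Σaᵢ = 74 and K = 5, so p_1 = (15 − 1)/(74 − 5) = 14/69 ≈ 0.2029.

MAP estimate: 0.2029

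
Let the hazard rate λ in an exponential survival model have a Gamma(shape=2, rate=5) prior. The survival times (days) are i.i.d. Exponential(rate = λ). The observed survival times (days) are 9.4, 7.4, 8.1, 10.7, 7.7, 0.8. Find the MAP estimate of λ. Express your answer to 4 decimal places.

λ̂_MAP = 0.1426

The Exponential(rate=λ) likelihood is ∝ λ^n e^(−λΣtᵢ). Here n = 6 and Σtᵢ = 9.4 + 7.4 + 8.1 + 10.7 + 7.7 + 0.8 = 44.1.
Posterior ∝ λe^(−5λ) · λ^6e^(−44.1λ) = λ^7e^(−49.1λ), i.e. Gamma(8, 49.1).
Mode = (a−1)/b = 7/49.1 ≈ 0.1426.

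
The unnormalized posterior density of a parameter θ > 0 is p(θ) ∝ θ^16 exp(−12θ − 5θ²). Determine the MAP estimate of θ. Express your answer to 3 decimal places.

ℓ'(θ) = 16/θ − 12 − 10θ. Setting this to zero and multiplying by θ: 10θ² + 12θ − 16 = 0.
θ = (−12 + √(12² + 4·10·16)) / (2·10) = (−12 + √784) / 20 = (−12 + 28)/20 = 4/5.
ℓ''(θ) = −16/θ² − 10 < 0, confirming a maximum.

θ̂_MAP = 0.800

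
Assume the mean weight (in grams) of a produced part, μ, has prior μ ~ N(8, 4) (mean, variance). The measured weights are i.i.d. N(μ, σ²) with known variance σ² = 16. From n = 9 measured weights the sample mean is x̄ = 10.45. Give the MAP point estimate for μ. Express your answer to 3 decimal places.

n = 9, x̄ = 10.45.
For a Normal prior and Normal likelihood with known variance, the posterior is Normal; its mode equals its mean, the precision-weighted average.
Prior precision 1/σ₀² = 1/4 = 0.25; data precision n/σ² = 9/16 = 0.5625.
μ̂ = (0.25·8 + 0.5625·10.45) / (0.25 + 0.5625) = 7.878125/0.8125 = 2521/260 ≈ 9.696.

μ̂_MAP = 9.696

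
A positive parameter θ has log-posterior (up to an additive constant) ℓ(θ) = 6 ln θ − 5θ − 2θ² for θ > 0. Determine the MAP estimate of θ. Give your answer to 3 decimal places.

θ̂_MAP = 0.750

ℓ'(θ) = 6/θ − 5 − 4θ. Setting this to zero and multiplying by θ: 4θ² + 5θ − 6 = 0.
θ = (−5 + √(5² + 4·4·6)) / (2·4) = (−5 + √121) / 8 = (−5 + 11)/8 = 3/4.
ℓ''(θ) = −6/θ² − 4 < 0, confirming a maximum.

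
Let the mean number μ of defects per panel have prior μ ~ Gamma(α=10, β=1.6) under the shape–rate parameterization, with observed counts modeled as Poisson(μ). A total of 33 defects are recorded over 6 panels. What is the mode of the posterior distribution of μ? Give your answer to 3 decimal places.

Σxᵢ = 33, n = 6.
Posterior ∝ μ^9e^(−1.6μ) · μ^33e^(−6μ) = μ^42e^(−7.6μ), i.e. Gamma(shape=43, rate=7.6).
The mode of a Gamma(a, b) with a ≥ 1 (shape–rate) is (a−1)/b = 42/7.6 ≈ 5.526.

μ̂_MAP = 5.526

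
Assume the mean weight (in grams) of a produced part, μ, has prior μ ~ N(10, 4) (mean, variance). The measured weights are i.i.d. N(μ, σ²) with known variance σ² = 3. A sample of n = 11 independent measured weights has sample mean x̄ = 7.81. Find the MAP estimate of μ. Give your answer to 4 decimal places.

n = 11, x̄ = 7.81.
For a Normal prior and Normal likelihood with known variance, the posterior is Normal; its mode equals its mean, the precision-weighted average.
Prior precision 1/σ₀² = 1/4 = 0.25; data precision n/σ² = 11/3.
μ̂ = (0.25·10 + (11/3)·7.81) / (0.25 + 11/3) = (9341/300)/(47/12) = 9341/1175 ≈ 7.9498.

μ̂_MAP = 7.9498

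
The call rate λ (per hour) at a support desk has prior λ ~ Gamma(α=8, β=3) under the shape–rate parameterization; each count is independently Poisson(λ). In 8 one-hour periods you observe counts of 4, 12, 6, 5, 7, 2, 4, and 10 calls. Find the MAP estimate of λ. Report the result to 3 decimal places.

λ̂_MAP = 5.182

Σxᵢ = 4+12+6+5+7+2+4+10 = 50, with n = 8.
Posterior ∝ λ^7e^(−3λ) · λ^50e^(−8λ) = λ^57e^(−11λ), i.e. Gamma(shape=58, rate=11).
The mode of a Gamma(a, b) with a ≥ 1 (shape–rate) is (a−1)/b = 57/11 ≈ 5.182.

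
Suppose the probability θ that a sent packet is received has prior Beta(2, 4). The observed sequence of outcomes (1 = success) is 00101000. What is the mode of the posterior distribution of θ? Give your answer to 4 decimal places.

θ̂_MAP = 0.2500

Prior: Beta(2, 4).
Data: 2 successes in 8 trials (from the sequence). The binomial likelihood contributes θ^2(1−θ)^6, so the posterior is Beta(2+2, 4+6) = Beta(4, 10).
For Beta(a, b) with a, b > 1 the mode is (a−1)/(a+b−2) = 3/12 ≈ 0.2500.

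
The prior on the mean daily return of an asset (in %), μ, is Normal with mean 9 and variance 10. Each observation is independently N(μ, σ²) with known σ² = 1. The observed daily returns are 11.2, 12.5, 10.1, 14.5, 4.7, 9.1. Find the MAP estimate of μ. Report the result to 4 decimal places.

n = 6; x̄ = (11.2 + 12.5 + 10.1 + 14.5 + 4.7 + 9.1)/6 = 62.1/6 = 10.35.
For a Normal prior and Normal likelihood with known variance, the posterior is Normal; its mode equals its mean, the precision-weighted average.
Prior precision 1/σ₀² = 1/10 = 0.1; data precision n/σ² = 6/1 = 6.
μ̂ = (0.1·9 + 6·10.35) / (0.1 + 6) = 63/6.1 = 630/61 ≈ 10.3279.

μ̂_MAP = 10.3279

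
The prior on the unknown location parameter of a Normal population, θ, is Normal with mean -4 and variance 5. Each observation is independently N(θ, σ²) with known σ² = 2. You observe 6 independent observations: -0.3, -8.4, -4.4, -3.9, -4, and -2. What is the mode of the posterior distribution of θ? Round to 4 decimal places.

θ̂_MAP = -3.8438

n = 6; x̄ = ((-0.3) + (-8.4) + (-4.4) + (-3.9) + (-4) + (-2))/6 = -23/6 = -23/6 ≈ -3.8333.
For a Normal prior and Normal likelihood with known variance, the posterior is Normal; its mode equals its mean, the precision-weighted average.
Prior precision 1/σ₀² = 1/5 = 0.2; data precision n/σ² = 6/2 = 3.
θ̂ = (0.2·(-4) + 3·(-23/6)) / (0.2 + 3) = (-12.3)/3.2 = -3.84375 ≈ -3.8438.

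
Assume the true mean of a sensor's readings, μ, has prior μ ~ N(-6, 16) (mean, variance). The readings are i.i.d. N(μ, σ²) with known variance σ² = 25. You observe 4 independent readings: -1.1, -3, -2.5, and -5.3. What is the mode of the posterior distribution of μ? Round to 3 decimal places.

μ̂_MAP = -3.825

n = 4; x̄ = ((-1.1) + (-3) + (-2.5) + (-5.3))/4 = -11.9/4 = -2.975.
For a Normal prior and Normal likelihood with known variance, the posterior is Normal; its mode equals its mean, the precision-weighted average.
Prior precision 1/σ₀² = 1/16 = 0.0625; data precision n/σ² = 4/25 = 0.16.
μ̂ = (0.0625·(-6) + 0.16·(-2.975)) / (0.0625 + 0.16) = (-0.851)/0.2225 = -1702/445 ≈ -3.825.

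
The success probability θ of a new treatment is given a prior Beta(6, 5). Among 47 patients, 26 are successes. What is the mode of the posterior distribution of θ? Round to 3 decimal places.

θ̂_MAP = 0.554

Prior: Beta(6, 5).
Data: 26 successes in 47 trials. The binomial likelihood contributes θ^26(1−θ)^21, so the posterior is Beta(6+26, 5+21) = Beta(32, 26).
For Beta(a, b) with a, b > 1 the mode is (a−1)/(a+b−2) = 31/56 ≈ 0.554.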